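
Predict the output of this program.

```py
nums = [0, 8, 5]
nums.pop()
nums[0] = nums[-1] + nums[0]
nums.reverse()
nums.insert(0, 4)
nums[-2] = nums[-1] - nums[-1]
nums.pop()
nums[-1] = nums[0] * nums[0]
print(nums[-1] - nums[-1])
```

0

pop() removes 5 → [0, 8]
nums[0] = nums[-1]+nums[0] = 8+0 = 8 → [8, 8]
reverse → [8, 8]
insert 4 at 0 → [4, 8, 8]
nums[-2] = nums[-1]-nums[-1] = 8-8 = 0 → [4, 0, 8]
pop() removes 8 → [4, 0]
nums[-1] = nums[0]*nums[0] = 4*4 = 16 → [4, 16]
nums[-1]-nums[-1] = 16-16 = 0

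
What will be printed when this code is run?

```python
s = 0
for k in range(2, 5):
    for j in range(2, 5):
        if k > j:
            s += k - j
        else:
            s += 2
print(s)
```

16

k=2,j=2: not 2>2, s = 0+2 = 2
k=2,j=3: not 2>3, s = 2+2 = 4
k=2,j=4: not 2>4, s = 4+2 = 6
k=3,j=2: 3>2, s = 6+1 = 7
k=3,j=3: not 3>3, s = 7+2 = 9
k=3,j=4: not 3>4, s = 9+2 = 11
k=4,j=2: 4>2, s = 11+2 = 13
k=4,j=3: 4>3, s = 13+1 = 14
k=4,j=4: not 4>4, s = 14+2 = 16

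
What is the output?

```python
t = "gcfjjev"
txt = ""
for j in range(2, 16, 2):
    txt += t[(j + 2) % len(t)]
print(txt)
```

jvcjegf

j=2: add t[4]='j' → 'j'
j=4: add t[6]='v' → 'jv'
j=6: add t[1]='c' → 'jvc'
j=8: add t[3]='j' → 'jvcj'
j=10: add t[5]='e' → 'jvcje'
j=12: add t[0]='g' → 'jvcjeg'
j=14: add t[2]='f' → 'jvcjegf'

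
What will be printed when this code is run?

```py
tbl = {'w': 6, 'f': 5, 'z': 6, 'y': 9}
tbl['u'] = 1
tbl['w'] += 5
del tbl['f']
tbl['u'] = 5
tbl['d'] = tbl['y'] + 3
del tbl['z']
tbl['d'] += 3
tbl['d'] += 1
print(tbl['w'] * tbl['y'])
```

tbl['u'] = 1 → {'w': 6, 'f': 5, 'z': 6, 'y': 9, 'u': 1}
tbl['w'] = 6+5 = 11 → {'w': 11, 'f': 5, 'z': 6, 'y': 9, 'u': 1}
del 'f' → {'w': 11, 'z': 6, 'y': 9, 'u': 1}
tbl['u'] = 5 → {'w': 11, 'z': 6, 'y': 9, 'u': 5}
tbl['d'] = tbl['y']+3 = 12 → {'w': 11, 'z': 6, 'y': 9, 'u': 5, 'd': 12}
del 'z' → {'w': 11, 'y': 9, 'u': 5, 'd': 12}
tbl['d'] = 12+3 = 15 → {'w': 11, 'y': 9, 'u': 5, 'd': 15}
tbl['d'] = 15+1 = 16 → {'w': 11, 'y': 9, 'u': 5, 'd': 16}
tbl['w']*tbl['y'] = 11*9 = 99

99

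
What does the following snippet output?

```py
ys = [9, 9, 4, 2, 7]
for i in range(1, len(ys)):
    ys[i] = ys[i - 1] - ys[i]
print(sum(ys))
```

-14

i=1: ys[1] = 9-9 = 0 → [9, 0, 4, 2, 7]
i=2: ys[2] = 0-4 = -4 → [9, 0, -4, 2, 7]
i=3: ys[3] = (-4)-2 = -6 → [9, 0, -4, -6, 7]
i=4: ys[4] = (-6)-7 = -13 → [9, 0, -4, -6, -13]
sum = -14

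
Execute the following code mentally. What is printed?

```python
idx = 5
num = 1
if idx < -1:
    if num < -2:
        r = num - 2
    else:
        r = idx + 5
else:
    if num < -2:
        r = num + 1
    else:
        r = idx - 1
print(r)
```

idx=5, num=1
idx < -1 is False; num < -2 is False
→ r = idx - 1 = 4

4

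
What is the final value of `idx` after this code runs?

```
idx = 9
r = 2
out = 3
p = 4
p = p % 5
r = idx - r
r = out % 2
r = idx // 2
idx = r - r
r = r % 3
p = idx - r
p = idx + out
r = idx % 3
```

0

p = 4%5 = 4
r = 9-2 = 7
r = 3%2 = 1
r = 9//2 = 4
idx = 4-4 = 0
r = 4%3 = 1
p = 0-1 = -1
p = 0+3 = 3
r = 0%3 = 0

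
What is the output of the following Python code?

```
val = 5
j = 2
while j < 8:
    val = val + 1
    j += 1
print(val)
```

11

j=2: val = 5+1 = 6
j=3: val = 6+1 = 7
j=4: val = 7+1 = 8
j=5: val = 8+1 = 9
j=6: val = 9+1 = 10
j=7: val = 10+1 = 11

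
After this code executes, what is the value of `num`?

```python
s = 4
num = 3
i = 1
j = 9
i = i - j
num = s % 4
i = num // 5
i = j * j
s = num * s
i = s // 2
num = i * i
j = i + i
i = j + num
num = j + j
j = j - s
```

i = 1-9 = -8
num = 4%4 = 0
i = 0//5 = 0
i = 9*9 = 81
s = 0*4 = 0
i = 0//2 = 0
num = 0*0 = 0
j = 0+0 = 0
i = 0+0 = 0
num = 0+0 = 0
j = 0-0 = 0

0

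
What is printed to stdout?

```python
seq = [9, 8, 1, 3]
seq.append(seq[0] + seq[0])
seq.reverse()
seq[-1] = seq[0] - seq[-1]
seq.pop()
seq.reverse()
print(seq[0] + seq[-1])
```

append seq[0]+seq[0] = 9+9 = 18 → [9, 8, 1, 3, 18]
reverse → [18, 3, 1, 8, 9]
seq[-1] = seq[0]-seq[-1] = 18-9 = 9 → [18, 3, 1, 8, 9]
pop() removes 9 → [18, 3, 1, 8]
reverse → [8, 1, 3, 18]
seq[0]+seq[-1] = 8+18 = 26

26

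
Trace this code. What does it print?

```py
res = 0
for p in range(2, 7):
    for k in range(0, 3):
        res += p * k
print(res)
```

60

p=2,k=0: res = 0+0 = 0
p=2,k=1: res = 0+2 = 2
p=2,k=2: res = 2+4 = 6
p=3,k=0: res = 6+0 = 6
p=3,k=1: res = 6+3 = 9
p=3,k=2: res = 9+6 = 15
p=4,k=0: res = 15+0 = 15
p=4,k=1: res = 15+4 = 19
p=4,k=2: res = 19+8 = 27
p=5,k=0: res = 27+0 = 27
p=5,k=1: res = 27+5 = 32
p=5,k=2: res = 32+10 = 42
p=6,k=0: res = 42+0 = 42
p=6,k=1: res = 42+6 = 48
p=6,k=2: res = 48+12 = 60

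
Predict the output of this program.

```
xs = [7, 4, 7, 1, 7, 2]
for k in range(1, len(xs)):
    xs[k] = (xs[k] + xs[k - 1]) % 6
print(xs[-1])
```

k=1: xs[1] = (4+7)%6 = 5 → [7, 5, 7, 1, 7, 2]
k=2: xs[2] = (7+5)%6 = 0 → [7, 5, 0, 1, 7, 2]
k=3: xs[3] = (1+0)%6 = 1 → [7, 5, 0, 1, 7, 2]
k=4: xs[4] = (7+1)%6 = 2 → [7, 5, 0, 1, 2, 2]
k=5: xs[5] = (2+2)%6 = 4 → [7, 5, 0, 1, 2, 4]

4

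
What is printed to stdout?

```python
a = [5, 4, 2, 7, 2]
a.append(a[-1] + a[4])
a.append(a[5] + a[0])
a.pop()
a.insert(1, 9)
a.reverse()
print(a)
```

append a[-1]+a[4] = 2+2 = 4 → [5, 4, 2, 7, 2, 4]
append a[5]+a[0] = 4+5 = 9 → [5, 4, 2, 7, 2, 4, 9]
pop() removes 9 → [5, 4, 2, 7, 2, 4]
insert 9 at 1 → [5, 9, 4, 2, 7, 2, 4]
reverse → [4, 2, 7, 2, 4, 9, 5]

[4, 2, 7, 2, 4, 9, 5]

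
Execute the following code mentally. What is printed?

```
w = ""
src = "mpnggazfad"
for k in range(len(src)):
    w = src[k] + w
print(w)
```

dafzaggnpm

k=0: prepend 'm' → 'm'
k=1: prepend 'p' → 'pm'
k=2: prepend 'n' → 'npm'
k=3: prepend 'g' → 'gnpm'
k=4: prepend 'g' → 'ggnpm'
k=5: prepend 'a' → 'aggnpm'
k=6: prepend 'z' → 'zaggnpm'
k=7: prepend 'f' → 'fzaggnpm'
k=8: prepend 'a' → 'afzaggnpm'
k=9: prepend 'd' → 'dafzaggnpm'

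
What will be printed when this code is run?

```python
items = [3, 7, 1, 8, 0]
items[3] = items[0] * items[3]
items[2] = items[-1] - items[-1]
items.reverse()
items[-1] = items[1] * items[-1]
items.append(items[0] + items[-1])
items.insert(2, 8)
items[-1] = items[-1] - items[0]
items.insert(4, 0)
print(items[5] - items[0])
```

items[3] = items[0]*items[3] = 3*8 = 24 → [3, 7, 1, 24, 0]
items[2] = items[-1]-items[-1] = 0-0 = 0 → [3, 7, 0, 24, 0]
reverse → [0, 24, 0, 7, 3]
items[-1] = items[1]*items[-1] = 24*3 = 72 → [0, 24, 0, 7, 72]
append items[0]+items[-1] = 0+72 = 72 → [0, 24, 0, 7, 72, 72]
insert 8 at 2 → [0, 24, 8, 0, 7, 72, 72]
items[-1] = items[-1]-items[0] = 72-0 = 72 → [0, 24, 8, 0, 7, 72, 72]
insert 0 at 4 → [0, 24, 8, 0, 0, 7, 72, 72]
items[5]-items[0] = 7-0 = 7

7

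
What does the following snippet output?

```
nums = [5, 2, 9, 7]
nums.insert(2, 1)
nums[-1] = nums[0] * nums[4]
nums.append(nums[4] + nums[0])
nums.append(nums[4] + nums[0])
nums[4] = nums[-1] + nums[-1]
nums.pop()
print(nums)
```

insert 1 at 2 → [5, 2, 1, 9, 7]
nums[-1] = nums[0]*nums[4] = 5*7 = 35 → [5, 2, 1, 9, 35]
append nums[4]+nums[0] = 35+5 = 40 → [5, 2, 1, 9, 35, 40]
append nums[4]+nums[0] = 35+5 = 40 → [5, 2, 1, 9, 35, 40, 40]
nums[4] = nums[-1]+nums[-1] = 40+40 = 80 → [5, 2, 1, 9, 80, 40, 40]
pop() removes 40 → [5, 2, 1, 9, 80, 40]

[5, 2, 1, 9, 80, 40]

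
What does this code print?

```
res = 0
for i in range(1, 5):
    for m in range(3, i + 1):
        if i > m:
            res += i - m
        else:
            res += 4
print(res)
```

9

i=3,m=3: not 3>3, res = 0+4 = 4
i=4,m=3: 4>3, res = 4+1 = 5
i=4,m=4: not 4>4, res = 5+4 = 9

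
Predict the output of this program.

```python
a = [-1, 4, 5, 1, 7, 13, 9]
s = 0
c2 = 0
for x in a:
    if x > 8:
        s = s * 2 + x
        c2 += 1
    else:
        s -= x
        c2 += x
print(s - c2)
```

-47

x=-1: not >8, s = 0-(-1) = 1; c2=-1
x=4: not >8, s = 1-4 = -3; c2=3
x=5: not >8, s = (-3)-5 = -8; c2=8
x=1: not >8, s = (-8)-1 = -9; c2=9
x=7: not >8, s = (-9)-7 = -16; c2=16
x=13: >8, s = (-16)*2+13 = -19; c2=17
x=9: >8, s = (-19)*2+9 = -29; c2=18
s-c2 = (-29)-18 = -47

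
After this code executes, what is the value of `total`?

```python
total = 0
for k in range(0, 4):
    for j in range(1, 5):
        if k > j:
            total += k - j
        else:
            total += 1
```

17

k=0,j=1: not 0>1, total = 0+1 = 1
k=0,j=2: not 0>2, total = 1+1 = 2
k=0,j=3: not 0>3, total = 2+1 = 3
k=0,j=4: not 0>4, total = 3+1 = 4
k=1,j=1: not 1>1, total = 4+1 = 5
k=1,j=2: not 1>2, total = 5+1 = 6
k=1,j=3: not 1>3, total = 6+1 = 7
k=1,j=4: not 1>4, total = 7+1 = 8
k=2,j=1: 2>1, total = 8+1 = 9
k=2,j=2: not 2>2, total = 9+1 = 10
k=2,j=3: not 2>3, total = 10+1 = 11
k=2,j=4: not 2>4, total = 11+1 = 12
k=3,j=1: 3>1, total = 12+2 = 14
k=3,j=2: 3>2, total = 14+1 = 15
k=3,j=3: not 3>3, total = 15+1 = 16
k=3,j=4: not 3>4, total = 16+1 = 17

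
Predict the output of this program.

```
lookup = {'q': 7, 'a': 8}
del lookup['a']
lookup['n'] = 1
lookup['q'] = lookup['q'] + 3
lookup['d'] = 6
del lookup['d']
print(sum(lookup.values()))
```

del 'a' → {'q': 7}
lookup['n'] = 1 → {'q': 7, 'n': 1}
lookup['q'] = lookup['q']+3 = 10 → {'q': 10, 'n': 1}
lookup['d'] = 6 → {'q': 10, 'n': 1, 'd': 6}
del 'd' → {'q': 10, 'n': 1}
sum of values = 11

11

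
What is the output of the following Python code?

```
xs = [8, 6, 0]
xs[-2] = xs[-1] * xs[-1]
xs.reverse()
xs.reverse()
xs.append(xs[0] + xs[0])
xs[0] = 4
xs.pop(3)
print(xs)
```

[4, 0, 0]

xs[-2] = xs[-1]*xs[-1] = 0*0 = 0 → [8, 0, 0]
reverse → [0, 0, 8]
reverse → [8, 0, 0]
append xs[0]+xs[0] = 8+8 = 16 → [8, 0, 0, 16]
xs[0] = 4 → [4, 0, 0, 16]
pop(3) removes 16 → [4, 0, 0]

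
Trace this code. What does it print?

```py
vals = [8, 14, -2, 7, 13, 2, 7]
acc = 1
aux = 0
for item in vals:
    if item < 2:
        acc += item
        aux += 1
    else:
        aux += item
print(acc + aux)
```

item=8: not <2; aux=8
item=14: not <2; aux=22
item=-2: <2, acc = 1+(-2) = -1; aux=23
item=7: not <2; aux=30
item=13: not <2; aux=43
item=2: not <2; aux=45
item=7: not <2; aux=52
acc+aux = (-1)+52 = 51

51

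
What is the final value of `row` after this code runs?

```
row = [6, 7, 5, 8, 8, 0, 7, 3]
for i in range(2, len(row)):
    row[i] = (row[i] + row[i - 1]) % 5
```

[6, 7, 2, 0, 3, 3, 0, 3]

i=2: row[2] = (5+7)%5 = 2 → [6, 7, 2, 8, 8, 0, 7, 3]
i=3: row[3] = (8+2)%5 = 0 → [6, 7, 2, 0, 8, 0, 7, 3]
i=4: row[4] = (8+0)%5 = 3 → [6, 7, 2, 0, 3, 0, 7, 3]
i=5: row[5] = (0+3)%5 = 3 → [6, 7, 2, 0, 3, 3, 7, 3]
i=6: row[6] = (7+3)%5 = 0 → [6, 7, 2, 0, 3, 3, 0, 3]
i=7: row[7] = (3+0)%5 = 3 → [6, 7, 2, 0, 3, 3, 0, 3]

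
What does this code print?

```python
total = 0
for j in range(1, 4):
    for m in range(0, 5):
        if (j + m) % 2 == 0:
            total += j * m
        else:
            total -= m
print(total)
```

12

j=1,m=0: odd sum, total = 0-0 = 0
j=1,m=1: even sum, total = 0+1 = 1
j=1,m=2: odd sum, total = 1-2 = -1
j=1,m=3: even sum, total = (-1)+3 = 2
j=1,m=4: odd sum, total = 2-4 = -2
j=2,m=0: even sum, total = (-2)+0 = -2
j=2,m=1: odd sum, total = (-2)-1 = -3
j=2,m=2: even sum, total = (-3)+4 = 1
j=2,m=3: odd sum, total = 1-3 = -2
j=2,m=4: even sum, total = (-2)+8 = 6
j=3,m=0: odd sum, total = 6-0 = 6
j=3,m=1: even sum, total = 6+3 = 9
j=3,m=2: odd sum, total = 9-2 = 7
j=3,m=3: even sum, total = 7+9 = 16
j=3,m=4: odd sum, total = 16-4 = 12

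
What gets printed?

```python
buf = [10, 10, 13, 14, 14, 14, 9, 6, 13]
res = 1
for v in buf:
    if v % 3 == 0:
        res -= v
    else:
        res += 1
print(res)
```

v=10: not %3==0, res = 1+1 = 2
v=10: not %3==0, res = 2+1 = 3
v=13: not %3==0, res = 3+1 = 4
v=14: not %3==0, res = 4+1 = 5
v=14: not %3==0, res = 5+1 = 6
v=14: not %3==0, res = 6+1 = 7
v=9: %3==0, res = 7-9 = -2
v=6: %3==0, res = (-2)-6 = -8
v=13: not %3==0, res = (-8)+1 = -7

-7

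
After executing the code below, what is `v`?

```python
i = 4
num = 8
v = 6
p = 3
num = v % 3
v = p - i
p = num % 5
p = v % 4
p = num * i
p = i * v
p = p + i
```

-1

num = 6%3 = 0
v = 3-4 = -1
p = 0%5 = 0
p = (-1)%4 = 3
p = 0*4 = 0
p = 4*(-1) = -4
p = (-4)+4 = 0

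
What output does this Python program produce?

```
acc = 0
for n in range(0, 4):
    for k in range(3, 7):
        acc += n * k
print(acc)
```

n=0,k=3: acc = 0+0 = 0
n=0,k=4: acc = 0+0 = 0
n=0,k=5: acc = 0+0 = 0
n=0,k=6: acc = 0+0 = 0
n=1,k=3: acc = 0+3 = 3
n=1,k=4: acc = 3+4 = 7
n=1,k=5: acc = 7+5 = 12
n=1,k=6: acc = 12+6 = 18
n=2,k=3: acc = 18+6 = 24
n=2,k=4: acc = 24+8 = 32
n=2,k=5: acc = 32+10 = 42
n=2,k=6: acc = 42+12 = 54
n=3,k=3: acc = 54+9 = 63
n=3,k=4: acc = 63+12 = 75
n=3,k=5: acc = 75+15 = 90
n=3,k=6: acc = 90+18 = 108

108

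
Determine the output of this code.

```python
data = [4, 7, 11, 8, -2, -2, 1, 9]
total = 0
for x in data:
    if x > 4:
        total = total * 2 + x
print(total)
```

125

x=4: not >4
x=7: >4, total = 0*2+7 = 7
x=11: >4, total = 7*2+11 = 25
x=8: >4, total = 25*2+8 = 58
x=-2: not >4
x=-2: not >4
x=1: not >4
x=9: >4, total = 58*2+9 = 125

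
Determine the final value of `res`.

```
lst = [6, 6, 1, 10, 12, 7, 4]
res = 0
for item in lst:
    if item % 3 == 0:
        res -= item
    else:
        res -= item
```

item=6: %3==0, res = 0-6 = -6
item=6: %3==0, res = (-6)-6 = -12
item=1: not %3==0, res = (-12)-1 = -13
item=10: not %3==0, res = (-13)-10 = -23
item=12: %3==0, res = (-23)-12 = -35
item=7: not %3==0, res = (-35)-7 = -42
item=4: not %3==0, res = (-42)-4 = -46

-46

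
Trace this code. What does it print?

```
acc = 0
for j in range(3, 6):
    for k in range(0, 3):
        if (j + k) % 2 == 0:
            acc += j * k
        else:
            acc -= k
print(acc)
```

j=3,k=0: odd sum, acc = 0-0 = 0
j=3,k=1: even sum, acc = 0+3 = 3
j=3,k=2: odd sum, acc = 3-2 = 1
j=4,k=0: even sum, acc = 1+0 = 1
j=4,k=1: odd sum, acc = 1-1 = 0
j=4,k=2: even sum, acc = 0+8 = 8
j=5,k=0: odd sum, acc = 8-0 = 8
j=5,k=1: even sum, acc = 8+5 = 13
j=5,k=2: odd sum, acc = 13-2 = 11

11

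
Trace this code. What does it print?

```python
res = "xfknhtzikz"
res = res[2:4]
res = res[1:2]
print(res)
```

slice [2:4] → 'kn'
slice [1:2] → 'n'

n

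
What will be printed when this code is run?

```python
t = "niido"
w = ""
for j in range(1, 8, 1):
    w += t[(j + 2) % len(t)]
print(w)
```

j=1: add t[3]='d' → 'd'
j=2: add t[4]='o' → 'do'
j=3: add t[0]='n' → 'don'
j=4: add t[1]='i' → 'doni'
j=5: add t[2]='i' → 'donii'
j=6: add t[3]='d' → 'doniid'
j=7: add t[4]='o' → 'doniido'

doniido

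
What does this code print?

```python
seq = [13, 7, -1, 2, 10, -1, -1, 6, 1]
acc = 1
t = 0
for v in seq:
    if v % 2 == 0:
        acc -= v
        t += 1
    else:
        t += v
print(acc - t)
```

v=13: not even; t=13
v=7: not even; t=20
v=-1: not even; t=19
v=2: even, acc = 1-2 = -1; t=20
v=10: even, acc = (-1)-10 = -11; t=21
v=-1: not even; t=20
v=-1: not even; t=19
v=6: even, acc = (-11)-6 = -17; t=20
v=1: not even; t=21
acc-t = (-17)-21 = -38

-38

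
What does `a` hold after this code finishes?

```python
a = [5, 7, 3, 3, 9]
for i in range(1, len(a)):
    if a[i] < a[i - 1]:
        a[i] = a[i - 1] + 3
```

i=1: 7>=5, unchanged → [5, 7, 3, 3, 9]
i=2: 3<7, a[2] = 7+3 = 10 → [5, 7, 10, 3, 9]
i=3: 3<10, a[3] = 10+3 = 13 → [5, 7, 10, 13, 9]
i=4: 9<13, a[4] = 13+3 = 16 → [5, 7, 10, 13, 16]

[5, 7, 10, 13, 16]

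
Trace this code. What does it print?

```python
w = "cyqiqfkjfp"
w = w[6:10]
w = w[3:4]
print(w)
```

slice [6:10] → 'kjfp'
slice [3:4] → 'p'

p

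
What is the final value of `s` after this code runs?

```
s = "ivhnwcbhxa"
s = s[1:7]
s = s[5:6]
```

slice [1:7] → 'vhnwcb'
slice [5:6] → 'b'

'b'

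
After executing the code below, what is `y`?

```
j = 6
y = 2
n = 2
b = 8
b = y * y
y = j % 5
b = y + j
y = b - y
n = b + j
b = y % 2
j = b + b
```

b = 2*2 = 4
y = 6%5 = 1
b = 1+6 = 7
y = 7-1 = 6
n = 7+6 = 13
b = 6%2 = 0
j = 0+0 = 0

6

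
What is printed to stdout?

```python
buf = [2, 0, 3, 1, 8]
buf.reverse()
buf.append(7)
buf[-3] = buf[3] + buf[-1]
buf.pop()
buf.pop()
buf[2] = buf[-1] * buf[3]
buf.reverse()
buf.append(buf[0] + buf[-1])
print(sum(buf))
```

reverse → [8, 1, 3, 0, 2]
append 7 → [8, 1, 3, 0, 2, 7]
buf[-3] = buf[3]+buf[-1] = 0+7 = 7 → [8, 1, 3, 7, 2, 7]
pop() removes 7 → [8, 1, 3, 7, 2]
pop() removes 2 → [8, 1, 3, 7]
buf[2] = buf[-1]*buf[3] = 7*7 = 49 → [8, 1, 49, 7]
reverse → [7, 49, 1, 8]
append buf[0]+buf[-1] = 7+8 = 15 → [7, 49, 1, 8, 15]
sum = 80

80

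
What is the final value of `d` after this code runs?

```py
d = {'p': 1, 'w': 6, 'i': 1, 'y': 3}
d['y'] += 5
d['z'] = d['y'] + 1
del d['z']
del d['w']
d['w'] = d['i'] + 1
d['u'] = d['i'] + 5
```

d['y'] = 3+5 = 8 → {'p': 1, 'w': 6, 'i': 1, 'y': 8}
d['z'] = d['y']+1 = 9 → {'p': 1, 'w': 6, 'i': 1, 'y': 8, 'z': 9}
del 'z' → {'p': 1, 'w': 6, 'i': 1, 'y': 8}
del 'w' → {'p': 1, 'i': 1, 'y': 8}
d['w'] = d['i']+1 = 2 → {'p': 1, 'i': 1, 'y': 8, 'w': 2}
d['u'] = d['i']+5 = 6 → {'p': 1, 'i': 1, 'y': 8, 'w': 2, 'u': 6}

{'p': 1, 'i': 1, 'y': 8, 'w': 2, 'u': 6}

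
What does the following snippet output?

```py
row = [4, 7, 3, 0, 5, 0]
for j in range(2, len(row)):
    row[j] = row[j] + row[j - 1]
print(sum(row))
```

61

j=2: row[2] = 3+7 = 10 → [4, 7, 10, 0, 5, 0]
j=3: row[3] = 0+10 = 10 → [4, 7, 10, 10, 5, 0]
j=4: row[4] = 5+10 = 15 → [4, 7, 10, 10, 15, 0]
j=5: row[5] = 0+15 = 15 → [4, 7, 10, 10, 15, 15]
sum = 61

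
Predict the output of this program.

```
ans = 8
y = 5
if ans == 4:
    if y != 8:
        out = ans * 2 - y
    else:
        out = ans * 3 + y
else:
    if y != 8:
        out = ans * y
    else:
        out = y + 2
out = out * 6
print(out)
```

240

ans=8, y=5
ans == 4 is False; y != 8 is True
→ out = ans * y = 40
out = 40*6 = 240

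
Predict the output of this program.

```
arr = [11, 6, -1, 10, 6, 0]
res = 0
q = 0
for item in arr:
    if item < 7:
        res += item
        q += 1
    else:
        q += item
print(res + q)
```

item=11: not <7; q=11
item=6: <7, res = 0+6 = 6; q=12
item=-1: <7, res = 6+(-1) = 5; q=13
item=10: not <7; q=23
item=6: <7, res = 5+6 = 11; q=24
item=0: <7, res = 11+0 = 11; q=25
res+q = 11+25 = 36

36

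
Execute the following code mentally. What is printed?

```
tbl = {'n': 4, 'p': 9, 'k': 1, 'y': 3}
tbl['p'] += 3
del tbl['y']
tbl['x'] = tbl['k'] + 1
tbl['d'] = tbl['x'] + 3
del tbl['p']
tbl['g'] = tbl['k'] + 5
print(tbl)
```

{'n': 4, 'k': 1, 'x': 2, 'd': 5, 'g': 6}

tbl['p'] = 9+3 = 12 → {'n': 4, 'p': 12, 'k': 1, 'y': 3}
del 'y' → {'n': 4, 'p': 12, 'k': 1}
tbl['x'] = tbl['k']+1 = 2 → {'n': 4, 'p': 12, 'k': 1, 'x': 2}
tbl['d'] = tbl['x']+3 = 5 → {'n': 4, 'p': 12, 'k': 1, 'x': 2, 'd': 5}
del 'p' → {'n': 4, 'k': 1, 'x': 2, 'd': 5}
tbl['g'] = tbl['k']+5 = 6 → {'n': 4, 'k': 1, 'x': 2, 'd': 5, 'g': 6}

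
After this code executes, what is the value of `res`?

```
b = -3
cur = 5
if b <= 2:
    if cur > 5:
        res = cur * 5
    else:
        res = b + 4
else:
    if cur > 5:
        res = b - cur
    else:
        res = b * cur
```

b=-3, cur=5
b <= 2 is True; cur > 5 is False
→ res = b + 4 = 1

1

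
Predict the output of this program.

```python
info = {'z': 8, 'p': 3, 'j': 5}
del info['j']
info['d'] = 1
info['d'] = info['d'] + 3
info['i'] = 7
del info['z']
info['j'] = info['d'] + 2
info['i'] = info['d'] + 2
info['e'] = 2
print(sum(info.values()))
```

21

del 'j' → {'z': 8, 'p': 3}
info['d'] = 1 → {'z': 8, 'p': 3, 'd': 1}
info['d'] = info['d']+3 = 4 → {'z': 8, 'p': 3, 'd': 4}
info['i'] = 7 → {'z': 8, 'p': 3, 'd': 4, 'i': 7}
del 'z' → {'p': 3, 'd': 4, 'i': 7}
info['j'] = info['d']+2 = 6 → {'p': 3, 'd': 4, 'i': 7, 'j': 6}
info['i'] = info['d']+2 = 6 → {'p': 3, 'd': 4, 'i': 6, 'j': 6}
info['e'] = 2 → {'p': 3, 'd': 4, 'i': 6, 'j': 6, 'e': 2}
sum of values = 21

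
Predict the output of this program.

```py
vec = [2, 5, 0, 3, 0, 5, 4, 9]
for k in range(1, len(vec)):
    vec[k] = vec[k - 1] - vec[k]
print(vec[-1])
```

-24

k=1: vec[1] = 2-5 = -3 → [2, -3, 0, 3, 0, 5, 4, 9]
k=2: vec[2] = (-3)-0 = -3 → [2, -3, -3, 3, 0, 5, 4, 9]
k=3: vec[3] = (-3)-3 = -6 → [2, -3, -3, -6, 0, 5, 4, 9]
k=4: vec[4] = (-6)-0 = -6 → [2, -3, -3, -6, -6, 5, 4, 9]
k=5: vec[5] = (-6)-5 = -11 → [2, -3, -3, -6, -6, -11, 4, 9]
k=6: vec[6] = (-11)-4 = -15 → [2, -3, -3, -6, -6, -11, -15, 9]
k=7: vec[7] = (-15)-9 = -24 → [2, -3, -3, -6, -6, -11, -15, -24]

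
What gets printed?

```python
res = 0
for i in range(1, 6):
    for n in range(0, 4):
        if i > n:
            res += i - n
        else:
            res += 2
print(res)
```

46

i=1,n=0: 1>0, res = 0+1 = 1
i=1,n=1: not 1>1, res = 1+2 = 3
i=1,n=2: not 1>2, res = 3+2 = 5
i=1,n=3: not 1>3, res = 5+2 = 7
i=2,n=0: 2>0, res = 7+2 = 9
i=2,n=1: 2>1, res = 9+1 = 10
i=2,n=2: not 2>2, res = 10+2 = 12
i=2,n=3: not 2>3, res = 12+2 = 14
i=3,n=0: 3>0, res = 14+3 = 17
i=3,n=1: 3>1, res = 17+2 = 19
i=3,n=2: 3>2, res = 19+1 = 20
i=3,n=3: not 3>3, res = 20+2 = 22
i=4,n=0: 4>0, res = 22+4 = 26
i=4,n=1: 4>1, res = 26+3 = 29
i=4,n=2: 4>2, res = 29+2 = 31
i=4,n=3: 4>3, res = 31+1 = 32
i=5,n=0: 5>0, res = 32+5 = 37
i=5,n=1: 5>1, res = 37+4 = 41
i=5,n=2: 5>2, res = 41+3 = 44
i=5,n=3: 5>3, res = 44+2 = 46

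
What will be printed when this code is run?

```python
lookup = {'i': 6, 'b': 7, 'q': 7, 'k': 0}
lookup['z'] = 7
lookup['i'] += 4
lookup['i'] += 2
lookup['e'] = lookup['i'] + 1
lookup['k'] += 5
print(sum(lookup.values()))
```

51

lookup['z'] = 7 → {'i': 6, 'b': 7, 'q': 7, 'k': 0, 'z': 7}
lookup['i'] = 6+4 = 10 → {'i': 10, 'b': 7, 'q': 7, 'k': 0, 'z': 7}
lookup['i'] = 10+2 = 12 → {'i': 12, 'b': 7, 'q': 7, 'k': 0, 'z': 7}
lookup['e'] = lookup['i']+1 = 13 → {'i': 12, 'b': 7, 'q': 7, 'k': 0, 'z': 7, 'e': 13}
lookup['k'] = 0+5 = 5 → {'i': 12, 'b': 7, 'q': 7, 'k': 5, 'z': 7, 'e': 13}
sum of values = 51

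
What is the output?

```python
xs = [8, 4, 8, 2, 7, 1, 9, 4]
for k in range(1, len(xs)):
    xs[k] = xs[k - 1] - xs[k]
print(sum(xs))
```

-75

k=1: xs[1] = 8-4 = 4 → [8, 4, 8, 2, 7, 1, 9, 4]
k=2: xs[2] = 4-8 = -4 → [8, 4, -4, 2, 7, 1, 9, 4]
k=3: xs[3] = (-4)-2 = -6 → [8, 4, -4, -6, 7, 1, 9, 4]
k=4: xs[4] = (-6)-7 = -13 → [8, 4, -4, -6, -13, 1, 9, 4]
k=5: xs[5] = (-13)-1 = -14 → [8, 4, -4, -6, -13, -14, 9, 4]
k=6: xs[6] = (-14)-9 = -23 → [8, 4, -4, -6, -13, -14, -23, 4]
k=7: xs[7] = (-23)-4 = -27 → [8, 4, -4, -6, -13, -14, -23, -27]
sum = -75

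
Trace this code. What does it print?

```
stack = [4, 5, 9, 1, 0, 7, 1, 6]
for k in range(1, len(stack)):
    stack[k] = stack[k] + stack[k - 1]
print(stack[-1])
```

33

k=1: stack[1] = 5+4 = 9 → [4, 9, 9, 1, 0, 7, 1, 6]
k=2: stack[2] = 9+9 = 18 → [4, 9, 18, 1, 0, 7, 1, 6]
k=3: stack[3] = 1+18 = 19 → [4, 9, 18, 19, 0, 7, 1, 6]
k=4: stack[4] = 0+19 = 19 → [4, 9, 18, 19, 19, 7, 1, 6]
k=5: stack[5] = 7+19 = 26 → [4, 9, 18, 19, 19, 26, 1, 6]
k=6: stack[6] = 1+26 = 27 → [4, 9, 18, 19, 19, 26, 27, 6]
k=7: stack[7] = 6+27 = 33 → [4, 9, 18, 19, 19, 26, 27, 33]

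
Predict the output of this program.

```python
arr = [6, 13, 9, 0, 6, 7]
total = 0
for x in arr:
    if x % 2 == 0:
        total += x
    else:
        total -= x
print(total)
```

x=6: even, total = 0+6 = 6
x=13: not even, total = 6-13 = -7
x=9: not even, total = (-7)-9 = -16
x=0: even, total = (-16)+0 = -16
x=6: even, total = (-16)+6 = -10
x=7: not even, total = (-10)-7 = -17

-17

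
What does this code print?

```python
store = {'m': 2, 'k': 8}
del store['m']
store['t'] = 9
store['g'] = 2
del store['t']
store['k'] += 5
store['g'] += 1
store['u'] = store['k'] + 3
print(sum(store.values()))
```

del 'm' → {'k': 8}
store['t'] = 9 → {'k': 8, 't': 9}
store['g'] = 2 → {'k': 8, 't': 9, 'g': 2}
del 't' → {'k': 8, 'g': 2}
store['k'] = 8+5 = 13 → {'k': 13, 'g': 2}
store['g'] = 2+1 = 3 → {'k': 13, 'g': 3}
store['u'] = store['k']+3 = 16 → {'k': 13, 'g': 3, 'u': 16}
sum of values = 32

32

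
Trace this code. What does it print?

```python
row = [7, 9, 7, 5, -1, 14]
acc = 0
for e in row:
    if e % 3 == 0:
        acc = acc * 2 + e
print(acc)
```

9

e=7: not %3==0
e=9: %3==0, acc = 0*2+9 = 9
e=7: not %3==0
e=5: not %3==0
e=-1: not %3==0
e=14: not %3==0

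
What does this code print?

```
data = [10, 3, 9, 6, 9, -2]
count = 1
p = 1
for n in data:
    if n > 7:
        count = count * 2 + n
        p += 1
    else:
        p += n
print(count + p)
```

n=10: >7, count = 1*2+10 = 12; p=2
n=3: not >7; p=5
n=9: >7, count = 12*2+9 = 33; p=6
n=6: not >7; p=12
n=9: >7, count = 33*2+9 = 75; p=13
n=-2: not >7; p=11
count+p = 75+11 = 86

86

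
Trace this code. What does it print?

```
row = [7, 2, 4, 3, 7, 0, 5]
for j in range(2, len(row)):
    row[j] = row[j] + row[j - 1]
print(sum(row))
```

j=2: row[2] = 4+2 = 6 → [7, 2, 6, 3, 7, 0, 5]
j=3: row[3] = 3+6 = 9 → [7, 2, 6, 9, 7, 0, 5]
j=4: row[4] = 7+9 = 16 → [7, 2, 6, 9, 16, 0, 5]
j=5: row[5] = 0+16 = 16 → [7, 2, 6, 9, 16, 16, 5]
j=6: row[6] = 5+16 = 21 → [7, 2, 6, 9, 16, 16, 21]
sum = 77

77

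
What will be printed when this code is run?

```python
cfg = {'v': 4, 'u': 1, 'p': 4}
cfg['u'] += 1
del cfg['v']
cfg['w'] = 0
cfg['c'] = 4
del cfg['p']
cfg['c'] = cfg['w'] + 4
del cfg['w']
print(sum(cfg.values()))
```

cfg['u'] = 1+1 = 2 → {'v': 4, 'u': 2, 'p': 4}
del 'v' → {'u': 2, 'p': 4}
cfg['w'] = 0 → {'u': 2, 'p': 4, 'w': 0}
cfg['c'] = 4 → {'u': 2, 'p': 4, 'w': 0, 'c': 4}
del 'p' → {'u': 2, 'w': 0, 'c': 4}
cfg['c'] = cfg['w']+4 = 4 → {'u': 2, 'w': 0, 'c': 4}
del 'w' → {'u': 2, 'c': 4}
sum of values = 6

6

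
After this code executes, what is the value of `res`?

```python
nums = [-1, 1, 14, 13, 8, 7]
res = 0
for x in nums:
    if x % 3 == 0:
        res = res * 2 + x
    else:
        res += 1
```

x=-1: not %3==0, res = 0+1 = 1
x=1: not %3==0, res = 1+1 = 2
x=14: not %3==0, res = 2+1 = 3
x=13: not %3==0, res = 3+1 = 4
x=8: not %3==0, res = 4+1 = 5
x=7: not %3==0, res = 5+1 = 6

6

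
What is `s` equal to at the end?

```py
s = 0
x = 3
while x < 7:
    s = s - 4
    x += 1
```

-16

x=3: s = 0-4 = -4
x=4: s = (-4)-4 = -8
x=5: s = (-8)-4 = -12
x=6: s = (-12)-4 = -16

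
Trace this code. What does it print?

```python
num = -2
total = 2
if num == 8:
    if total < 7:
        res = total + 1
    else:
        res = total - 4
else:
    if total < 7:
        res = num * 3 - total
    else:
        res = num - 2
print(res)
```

-8

num=-2, total=2
num == 8 is False; total < 7 is True
→ res = num * 3 - total = -8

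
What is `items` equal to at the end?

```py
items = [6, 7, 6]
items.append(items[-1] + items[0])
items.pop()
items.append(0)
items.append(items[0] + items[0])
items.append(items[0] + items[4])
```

[6, 7, 6, 0, 12, 18]

append items[-1]+items[0] = 6+6 = 12 → [6, 7, 6, 12]
pop() removes 12 → [6, 7, 6]
append 0 → [6, 7, 6, 0]
append items[0]+items[0] = 6+6 = 12 → [6, 7, 6, 0, 12]
append items[0]+items[4] = 6+12 = 18 → [6, 7, 6, 0, 12, 18]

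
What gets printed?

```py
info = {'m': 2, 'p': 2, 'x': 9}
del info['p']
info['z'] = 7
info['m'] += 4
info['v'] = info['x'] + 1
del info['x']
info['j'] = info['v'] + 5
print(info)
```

del 'p' → {'m': 2, 'x': 9}
info['z'] = 7 → {'m': 2, 'x': 9, 'z': 7}
info['m'] = 2+4 = 6 → {'m': 6, 'x': 9, 'z': 7}
info['v'] = info['x']+1 = 10 → {'m': 6, 'x': 9, 'z': 7, 'v': 10}
del 'x' → {'m': 6, 'z': 7, 'v': 10}
info['j'] = info['v']+5 = 15 → {'m': 6, 'z': 7, 'v': 10, 'j': 15}

{'m': 6, 'z': 7, 'v': 10, 'j': 15}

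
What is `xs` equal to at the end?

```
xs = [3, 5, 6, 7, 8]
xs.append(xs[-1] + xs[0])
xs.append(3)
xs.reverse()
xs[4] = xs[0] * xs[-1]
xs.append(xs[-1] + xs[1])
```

append xs[-1]+xs[0] = 8+3 = 11 → [3, 5, 6, 7, 8, 11]
append 3 → [3, 5, 6, 7, 8, 11, 3]
reverse → [3, 11, 8, 7, 6, 5, 3]
xs[4] = xs[0]*xs[-1] = 3*3 = 9 → [3, 11, 8, 7, 9, 5, 3]
append xs[-1]+xs[1] = 3+11 = 14 → [3, 11, 8, 7, 9, 5, 3, 14]

[3, 11, 8, 7, 9, 5, 3, 14]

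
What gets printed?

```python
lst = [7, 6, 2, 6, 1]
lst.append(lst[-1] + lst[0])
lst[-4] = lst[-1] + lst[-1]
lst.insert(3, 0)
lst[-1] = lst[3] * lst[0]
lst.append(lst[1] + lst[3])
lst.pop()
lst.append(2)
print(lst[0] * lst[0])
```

append lst[-1]+lst[0] = 1+7 = 8 → [7, 6, 2, 6, 1, 8]
lst[-4] = lst[-1]+lst[-1] = 8+8 = 16 → [7, 6, 16, 6, 1, 8]
insert 0 at 3 → [7, 6, 16, 0, 6, 1, 8]
lst[-1] = lst[3]*lst[0] = 0*7 = 0 → [7, 6, 16, 0, 6, 1, 0]
append lst[1]+lst[3] = 6+0 = 6 → [7, 6, 16, 0, 6, 1, 0, 6]
pop() removes 6 → [7, 6, 16, 0, 6, 1, 0]
append 2 → [7, 6, 16, 0, 6, 1, 0, 2]
lst[0]*lst[0] = 7*7 = 49

49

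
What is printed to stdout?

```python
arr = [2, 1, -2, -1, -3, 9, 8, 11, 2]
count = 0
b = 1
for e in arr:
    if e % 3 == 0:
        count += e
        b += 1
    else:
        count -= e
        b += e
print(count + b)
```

e=2: not %3==0, count = 0-2 = -2; b=3
e=1: not %3==0, count = (-2)-1 = -3; b=4
e=-2: not %3==0, count = (-3)-(-2) = -1; b=2
e=-1: not %3==0, count = (-1)-(-1) = 0; b=1
e=-3: %3==0, count = 0+(-3) = -3; b=2
e=9: %3==0, count = (-3)+9 = 6; b=3
e=8: not %3==0, count = 6-8 = -2; b=11
e=11: not %3==0, count = (-2)-11 = -13; b=22
e=2: not %3==0, count = (-13)-2 = -15; b=24
count+b = (-15)+24 = 9

9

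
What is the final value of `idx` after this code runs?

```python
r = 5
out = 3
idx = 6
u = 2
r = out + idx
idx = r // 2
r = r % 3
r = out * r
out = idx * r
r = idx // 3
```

r = 3+6 = 9
idx = 9//2 = 4
r = 9%3 = 0
r = 3*0 = 0
out = 4*0 = 0
r = 4//3 = 1

4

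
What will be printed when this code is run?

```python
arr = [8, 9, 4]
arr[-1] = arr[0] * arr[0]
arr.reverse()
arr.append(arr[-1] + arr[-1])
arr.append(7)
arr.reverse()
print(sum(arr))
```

104

arr[-1] = arr[0]*arr[0] = 8*8 = 64 → [8, 9, 64]
reverse → [64, 9, 8]
append arr[-1]+arr[-1] = 8+8 = 16 → [64, 9, 8, 16]
append 7 → [64, 9, 8, 16, 7]
reverse → [7, 16, 8, 9, 64]
sum = 104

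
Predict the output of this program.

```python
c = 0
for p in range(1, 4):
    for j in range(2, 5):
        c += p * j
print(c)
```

54

p=1,j=2: c = 0+2 = 2
p=1,j=3: c = 2+3 = 5
p=1,j=4: c = 5+4 = 9
p=2,j=2: c = 9+4 = 13
p=2,j=3: c = 13+6 = 19
p=2,j=4: c = 19+8 = 27
p=3,j=2: c = 27+6 = 33
p=3,j=3: c = 33+9 = 42
p=3,j=4: c = 42+12 = 54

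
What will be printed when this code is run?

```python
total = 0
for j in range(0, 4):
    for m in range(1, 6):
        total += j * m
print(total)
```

90

j=0,m=1: total = 0+0 = 0
j=0,m=2: total = 0+0 = 0
j=0,m=3: total = 0+0 = 0
j=0,m=4: total = 0+0 = 0
j=0,m=5: total = 0+0 = 0
j=1,m=1: total = 0+1 = 1
j=1,m=2: total = 1+2 = 3
j=1,m=3: total = 3+3 = 6
j=1,m=4: total = 6+4 = 10
j=1,m=5: total = 10+5 = 15
j=2,m=1: total = 15+2 = 17
j=2,m=2: total = 17+4 = 21
j=2,m=3: total = 21+6 = 27
j=2,m=4: total = 27+8 = 35
j=2,m=5: total = 35+10 = 45
j=3,m=1: total = 45+3 = 48
j=3,m=2: total = 48+6 = 54
j=3,m=3: total = 54+9 = 63
j=3,m=4: total = 63+12 = 75
j=3,m=5: total = 75+15 = 90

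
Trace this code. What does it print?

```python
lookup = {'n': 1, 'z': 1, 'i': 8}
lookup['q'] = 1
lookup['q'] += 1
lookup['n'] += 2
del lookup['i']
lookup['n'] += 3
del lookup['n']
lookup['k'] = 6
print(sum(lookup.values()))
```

9

lookup['q'] = 1 → {'n': 1, 'z': 1, 'i': 8, 'q': 1}
lookup['q'] = 1+1 = 2 → {'n': 1, 'z': 1, 'i': 8, 'q': 2}
lookup['n'] = 1+2 = 3 → {'n': 3, 'z': 1, 'i': 8, 'q': 2}
del 'i' → {'n': 3, 'z': 1, 'q': 2}
lookup['n'] = 3+3 = 6 → {'n': 6, 'z': 1, 'q': 2}
del 'n' → {'z': 1, 'q': 2}
lookup['k'] = 6 → {'z': 1, 'q': 2, 'k': 6}
sum of values = 9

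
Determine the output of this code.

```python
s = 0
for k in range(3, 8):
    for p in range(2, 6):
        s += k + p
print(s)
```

k=3,p=2: s = 0+5 = 5
k=3,p=3: s = 5+6 = 11
k=3,p=4: s = 11+7 = 18
k=3,p=5: s = 18+8 = 26
k=4,p=2: s = 26+6 = 32
k=4,p=3: s = 32+7 = 39
k=4,p=4: s = 39+8 = 47
k=4,p=5: s = 47+9 = 56
k=5,p=2: s = 56+7 = 63
k=5,p=3: s = 63+8 = 71
k=5,p=4: s = 71+9 = 80
k=5,p=5: s = 80+10 = 90
k=6,p=2: s = 90+8 = 98
k=6,p=3: s = 98+9 = 107
k=6,p=4: s = 107+10 = 117
k=6,p=5: s = 117+11 = 128
k=7,p=2: s = 128+9 = 137
k=7,p=3: s = 137+10 = 147
k=7,p=4: s = 147+11 = 158
k=7,p=5: s = 158+12 = 170

170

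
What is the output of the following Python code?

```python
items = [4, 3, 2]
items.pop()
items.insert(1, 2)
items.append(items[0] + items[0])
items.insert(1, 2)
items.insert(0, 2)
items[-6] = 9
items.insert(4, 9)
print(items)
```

[9, 4, 2, 2, 9, 3, 8]

pop() removes 2 → [4, 3]
insert 2 at 1 → [4, 2, 3]
append items[0]+items[0] = 4+4 = 8 → [4, 2, 3, 8]
insert 2 at 1 → [4, 2, 2, 3, 8]
insert 2 at 0 → [2, 4, 2, 2, 3, 8]
items[-6] = 9 → [9, 4, 2, 2, 3, 8]
insert 9 at 4 → [9, 4, 2, 2, 9, 3, 8]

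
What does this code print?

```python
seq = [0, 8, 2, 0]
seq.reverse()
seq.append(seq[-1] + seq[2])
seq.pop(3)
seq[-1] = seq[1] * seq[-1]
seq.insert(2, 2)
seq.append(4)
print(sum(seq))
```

reverse → [0, 2, 8, 0]
append seq[-1]+seq[2] = 0+8 = 8 → [0, 2, 8, 0, 8]
pop(3) removes 0 → [0, 2, 8, 8]
seq[-1] = seq[1]*seq[-1] = 2*8 = 16 → [0, 2, 8, 16]
insert 2 at 2 → [0, 2, 2, 8, 16]
append 4 → [0, 2, 2, 8, 16, 4]
sum = 32

32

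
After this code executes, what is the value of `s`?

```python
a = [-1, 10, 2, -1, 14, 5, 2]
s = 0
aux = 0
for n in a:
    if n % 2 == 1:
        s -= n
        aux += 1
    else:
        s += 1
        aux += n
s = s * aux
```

31

n=-1: odd, s = 0-(-1) = 1; aux=1
n=10: not odd, s = 1+1 = 2; aux=11
n=2: not odd, s = 2+1 = 3; aux=13
n=-1: odd, s = 3-(-1) = 4; aux=14
n=14: not odd, s = 4+1 = 5; aux=28
n=5: odd, s = 5-5 = 0; aux=29
n=2: not odd, s = 0+1 = 1; aux=31
s*aux = 1*31 = 31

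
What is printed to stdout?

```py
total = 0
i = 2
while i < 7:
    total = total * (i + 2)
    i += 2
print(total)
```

i=2: total = 0*4 = 0
i=4: total = 0*6 = 0
i=6: total = 0*8 = 0

0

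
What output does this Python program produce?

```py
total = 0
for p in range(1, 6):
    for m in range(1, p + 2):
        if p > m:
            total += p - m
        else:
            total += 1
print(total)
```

p=1,m=1: not 1>1, total = 0+1 = 1
p=1,m=2: not 1>2, total = 1+1 = 2
p=2,m=1: 2>1, total = 2+1 = 3
p=2,m=2: not 2>2, total = 3+1 = 4
p=2,m=3: not 2>3, total = 4+1 = 5
p=3,m=1: 3>1, total = 5+2 = 7
p=3,m=2: 3>2, total = 7+1 = 8
p=3,m=3: not 3>3, total = 8+1 = 9
p=3,m=4: not 3>4, total = 9+1 = 10
p=4,m=1: 4>1, total = 10+3 = 13
p=4,m=2: 4>2, total = 13+2 = 15
p=4,m=3: 4>3, total = 15+1 = 16
p=4,m=4: not 4>4, total = 16+1 = 17
p=4,m=5: not 4>5, total = 17+1 = 18
p=5,m=1: 5>1, total = 18+4 = 22
p=5,m=2: 5>2, total = 22+3 = 25
p=5,m=3: 5>3, total = 25+2 = 27
p=5,m=4: 5>4, total = 27+1 = 28
p=5,m=5: not 5>5, total = 28+1 = 29
p=5,m=6: not 5>6, total = 29+1 = 30

30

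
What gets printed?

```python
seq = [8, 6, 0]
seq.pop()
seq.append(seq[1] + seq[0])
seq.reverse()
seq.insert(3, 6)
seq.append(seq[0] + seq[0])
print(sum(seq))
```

pop() removes 0 → [8, 6]
append seq[1]+seq[0] = 6+8 = 14 → [8, 6, 14]
reverse → [14, 6, 8]
insert 6 at 3 → [14, 6, 8, 6]
append seq[0]+seq[0] = 14+14 = 28 → [14, 6, 8, 6, 28]
sum = 62

62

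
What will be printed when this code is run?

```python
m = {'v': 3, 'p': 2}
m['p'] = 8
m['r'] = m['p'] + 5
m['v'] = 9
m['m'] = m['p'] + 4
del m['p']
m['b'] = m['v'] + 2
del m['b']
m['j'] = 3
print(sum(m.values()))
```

m['p'] = 8 → {'v': 3, 'p': 8}
m['r'] = m['p']+5 = 13 → {'v': 3, 'p': 8, 'r': 13}
m['v'] = 9 → {'v': 9, 'p': 8, 'r': 13}
m['m'] = m['p']+4 = 12 → {'v': 9, 'p': 8, 'r': 13, 'm': 12}
del 'p' → {'v': 9, 'r': 13, 'm': 12}
m['b'] = m['v']+2 = 11 → {'v': 9, 'r': 13, 'm': 12, 'b': 11}
del 'b' → {'v': 9, 'r': 13, 'm': 12}
m['j'] = 3 → {'v': 9, 'r': 13, 'm': 12, 'j': 3}
sum of values = 37

37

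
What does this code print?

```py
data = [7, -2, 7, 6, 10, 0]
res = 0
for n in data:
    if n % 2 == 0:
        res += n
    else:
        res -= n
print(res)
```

n=7: not even, res = 0-7 = -7
n=-2: even, res = (-7)+(-2) = -9
n=7: not even, res = (-9)-7 = -16
n=6: even, res = (-16)+6 = -10
n=10: even, res = (-10)+10 = 0
n=0: even, res = 0+0 = 0

0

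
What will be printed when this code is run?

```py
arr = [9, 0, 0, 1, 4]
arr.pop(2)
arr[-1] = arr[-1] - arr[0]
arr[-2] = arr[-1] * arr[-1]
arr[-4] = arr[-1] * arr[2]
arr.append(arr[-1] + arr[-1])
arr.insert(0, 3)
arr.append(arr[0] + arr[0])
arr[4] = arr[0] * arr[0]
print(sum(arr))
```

-92

pop(2) removes 0 → [9, 0, 1, 4]
arr[-1] = arr[-1]-arr[0] = 4-9 = -5 → [9, 0, 1, -5]
arr[-2] = arr[-1]*arr[-1] = (-5)*(-5) = 25 → [9, 0, 25, -5]
arr[-4] = arr[-1]*arr[2] = (-5)*25 = -125 → [-125, 0, 25, -5]
append arr[-1]+arr[-1] = (-5)+(-5) = -10 → [-125, 0, 25, -5, -10]
insert 3 at 0 → [3, -125, 0, 25, -5, -10]
append arr[0]+arr[0] = 3+3 = 6 → [3, -125, 0, 25, -5, -10, 6]
arr[4] = arr[0]*arr[0] = 3*3 = 9 → [3, -125, 0, 25, 9, -10, 6]
sum = -92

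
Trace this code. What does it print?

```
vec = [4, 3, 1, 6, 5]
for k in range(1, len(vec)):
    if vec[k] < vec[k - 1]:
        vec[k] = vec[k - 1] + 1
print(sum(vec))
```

k=1: 3<4, vec[1] = 4+1 = 5 → [4, 5, 1, 6, 5]
k=2: 1<5, vec[2] = 5+1 = 6 → [4, 5, 6, 6, 5]
k=3: 6>=6, unchanged → [4, 5, 6, 6, 5]
k=4: 5<6, vec[4] = 6+1 = 7 → [4, 5, 6, 6, 7]
sum = 28

28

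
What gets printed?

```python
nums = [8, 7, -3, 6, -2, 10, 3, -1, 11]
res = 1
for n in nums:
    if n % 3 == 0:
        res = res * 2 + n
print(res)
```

n=8: not %3==0
n=7: not %3==0
n=-3: %3==0, res = 1*2+(-3) = -1
n=6: %3==0, res = (-1)*2+6 = 4
n=-2: not %3==0
n=10: not %3==0
n=3: %3==0, res = 4*2+3 = 11
n=-1: not %3==0
n=11: not %3==0

11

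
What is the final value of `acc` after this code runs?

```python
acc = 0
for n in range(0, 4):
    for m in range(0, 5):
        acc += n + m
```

70

n=0,m=0: acc = 0+0 = 0
n=0,m=1: acc = 0+1 = 1
n=0,m=2: acc = 1+2 = 3
n=0,m=3: acc = 3+3 = 6
n=0,m=4: acc = 6+4 = 10
n=1,m=0: acc = 10+1 = 11
n=1,m=1: acc = 11+2 = 13
n=1,m=2: acc = 13+3 = 16
n=1,m=3: acc = 16+4 = 20
n=1,m=4: acc = 20+5 = 25
n=2,m=0: acc = 25+2 = 27
n=2,m=1: acc = 27+3 = 30
n=2,m=2: acc = 30+4 = 34
n=2,m=3: acc = 34+5 = 39
n=2,m=4: acc = 39+6 = 45
n=3,m=0: acc = 45+3 = 48
n=3,m=1: acc = 48+4 = 52
n=3,m=2: acc = 52+5 = 57
n=3,m=3: acc = 57+6 = 63
n=3,m=4: acc = 63+7 = 70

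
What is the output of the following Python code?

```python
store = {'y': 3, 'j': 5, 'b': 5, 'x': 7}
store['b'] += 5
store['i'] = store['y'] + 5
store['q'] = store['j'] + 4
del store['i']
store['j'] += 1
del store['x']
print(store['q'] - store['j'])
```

store['b'] = 5+5 = 10 → {'y': 3, 'j': 5, 'b': 10, 'x': 7}
store['i'] = store['y']+5 = 8 → {'y': 3, 'j': 5, 'b': 10, 'x': 7, 'i': 8}
store['q'] = store['j']+4 = 9 → {'y': 3, 'j': 5, 'b': 10, 'x': 7, 'i': 8, 'q': 9}
del 'i' → {'y': 3, 'j': 5, 'b': 10, 'x': 7, 'q': 9}
store['j'] = 5+1 = 6 → {'y': 3, 'j': 6, 'b': 10, 'x': 7, 'q': 9}
del 'x' → {'y': 3, 'j': 6, 'b': 10, 'q': 9}
store['q']-store['j'] = 9-6 = 3

3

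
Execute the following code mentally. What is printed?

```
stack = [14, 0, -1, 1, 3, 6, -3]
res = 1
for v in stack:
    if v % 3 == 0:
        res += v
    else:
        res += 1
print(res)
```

v=14: not %3==0, res = 1+1 = 2
v=0: %3==0, res = 2+0 = 2
v=-1: not %3==0, res = 2+1 = 3
v=1: not %3==0, res = 3+1 = 4
v=3: %3==0, res = 4+3 = 7
v=6: %3==0, res = 7+6 = 13
v=-3: %3==0, res = 13+(-3) = 10

10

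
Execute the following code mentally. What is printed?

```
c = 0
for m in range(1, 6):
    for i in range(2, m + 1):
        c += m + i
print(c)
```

m=2,i=2: c = 0+4 = 4
m=3,i=2: c = 4+5 = 9
m=3,i=3: c = 9+6 = 15
m=4,i=2: c = 15+6 = 21
m=4,i=3: c = 21+7 = 28
m=4,i=4: c = 28+8 = 36
m=5,i=2: c = 36+7 = 43
m=5,i=3: c = 43+8 = 51
m=5,i=4: c = 51+9 = 60
m=5,i=5: c = 60+10 = 70

70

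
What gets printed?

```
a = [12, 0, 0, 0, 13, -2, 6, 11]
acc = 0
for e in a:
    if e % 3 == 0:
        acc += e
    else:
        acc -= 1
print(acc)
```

e=12: %3==0, acc = 0+12 = 12
e=0: %3==0, acc = 12+0 = 12
e=0: %3==0, acc = 12+0 = 12
e=0: %3==0, acc = 12+0 = 12
e=13: not %3==0, acc = 12-1 = 11
e=-2: not %3==0, acc = 11-1 = 10
e=6: %3==0, acc = 10+6 = 16
e=11: not %3==0, acc = 16-1 = 15

15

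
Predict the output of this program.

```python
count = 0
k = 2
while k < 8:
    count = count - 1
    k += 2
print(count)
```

-3

k=2: count = 0-1 = -1
k=4: count = (-1)-1 = -2
k=6: count = (-2)-1 = -3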